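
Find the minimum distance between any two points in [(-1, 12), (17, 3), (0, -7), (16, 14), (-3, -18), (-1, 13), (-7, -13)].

Computing all pairwise distances among 7 points:

d((-1, 12), (17, 3)) = 20.1246
d((-1, 12), (0, -7)) = 19.0263
d((-1, 12), (16, 14)) = 17.1172
d((-1, 12), (-3, -18)) = 30.0666
d((-1, 12), (-1, 13)) = 1.0 <-- minimum
d((-1, 12), (-7, -13)) = 25.7099
d((17, 3), (0, -7)) = 19.7231
d((17, 3), (16, 14)) = 11.0454
d((17, 3), (-3, -18)) = 29.0
d((17, 3), (-1, 13)) = 20.5913
d((17, 3), (-7, -13)) = 28.8444
d((0, -7), (16, 14)) = 26.4008
d((0, -7), (-3, -18)) = 11.4018
d((0, -7), (-1, 13)) = 20.025
d((0, -7), (-7, -13)) = 9.2195
d((16, 14), (-3, -18)) = 37.2156
d((16, 14), (-1, 13)) = 17.0294
d((16, 14), (-7, -13)) = 35.4683
d((-3, -18), (-1, 13)) = 31.0644
d((-3, -18), (-7, -13)) = 6.4031
d((-1, 13), (-7, -13)) = 26.6833

Closest pair: (-1, 12) and (-1, 13) with distance 1.0

The closest pair is (-1, 12) and (-1, 13) with Euclidean distance 1.0. For 7 points, brute-force pairwise comparison is shown above. For large n, the divide-and-conquer algorithm (sort by x, recurse on halves, check the dividing strip) achieves O(n log n).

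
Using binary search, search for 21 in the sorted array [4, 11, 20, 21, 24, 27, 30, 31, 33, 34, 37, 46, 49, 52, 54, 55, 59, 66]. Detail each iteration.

Binary search for 21 in [4, 11, 20, 21, 24, 27, 30, 31, 33, 34, 37, 46, 49, 52, 54, 55, 59, 66]:

lo=0, hi=17, mid=8, arr[mid]=33 -> 33 > 21, search left half
lo=0, hi=7, mid=3, arr[mid]=21 -> Found target at index 3!

Binary search finds 21 at index 3 after 2 comparisons. The search repeatedly halves the search space by comparing with the middle element.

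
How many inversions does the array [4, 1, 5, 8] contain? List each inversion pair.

Finding inversions in [4, 1, 5, 8]:

(0, 1): arr[0]=4 > arr[1]=1

Total inversions: 1

The array has 1 inversion(s): (0,1). Each pair (i,j) satisfies i < j and arr[i] > arr[j].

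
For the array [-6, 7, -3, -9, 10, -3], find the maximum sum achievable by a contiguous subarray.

Using Kadane's algorithm on [-6, 7, -3, -9, 10, -3]:

Scanning through the array:
Position 1 (value 7): max_ending_here = 7, max_so_far = 7
Position 2 (value -3): max_ending_here = 4, max_so_far = 7
Position 3 (value -9): max_ending_here = -5, max_so_far = 7
Position 4 (value 10): max_ending_here = 10, max_so_far = 10
Position 5 (value -3): max_ending_here = 7, max_so_far = 10

Maximum subarray: [10]
Maximum sum: 10

The maximum subarray is [10] with sum 10. This subarray runs from index 4 to index 4.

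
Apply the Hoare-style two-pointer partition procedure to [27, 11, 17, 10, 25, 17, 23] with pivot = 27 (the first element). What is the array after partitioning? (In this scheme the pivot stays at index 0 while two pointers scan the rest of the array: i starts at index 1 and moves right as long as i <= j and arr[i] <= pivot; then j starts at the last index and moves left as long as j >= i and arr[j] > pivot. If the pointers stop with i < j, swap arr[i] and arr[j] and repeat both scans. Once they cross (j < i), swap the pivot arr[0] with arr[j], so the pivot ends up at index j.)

Hoare-style two-pointer partition with pivot = 27:

Initial array: [27, 11, 17, 10, 25, 17, 23]

Pointers start at i = 1, j = 6.
i ends at 7, j ends at 6: the pointers have crossed (j < i), so scanning stops.

Swap pivot arr[0] with arr[6] to place pivot at position 6: [23, 11, 17, 10, 25, 17, 27]
Pivot position: 6

After partitioning with pivot 27, the array becomes [23, 11, 17, 10, 25, 17, 27]. The pivot is placed at index 6. All elements to the left of the pivot are <= 27, and all elements to the right are > 27.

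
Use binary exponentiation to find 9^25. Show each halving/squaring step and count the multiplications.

Computing 9^25 by squaring (build up from 9^1; each line after the first costs one multiplication):

9^1 = 9
9^2 = (9^1)^2 = 9^2 = 81
9^3 = 9 * 9^2 = 9 * 81 = 729
9^6 = (9^3)^2 = 729^2 = 531441
9^12 = (9^6)^2 = 531441^2 = 282429536481
9^24 = (9^12)^2 = 282429536481^2 = 79766443076872509863361
9^25 = 9 * 9^24 = 9 * 79766443076872509863361 = 717897987691852588770249

Result: 717897987691852588770249
Multiplications needed: 6 (6 lines after 9^1)

9^25 = 717897987691852588770249. Using exponentiation by squaring, this requires 6 multiplications. The key idea: if the exponent is even, square the half-power; if odd, multiply by the base once.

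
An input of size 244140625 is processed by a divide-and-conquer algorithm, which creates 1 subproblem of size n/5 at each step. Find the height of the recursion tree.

For divide and conquer with division factor 5:

Problem sizes at each level:
Level 0: 244140625
Level 1: 48828125
Level 2: 9765625
Level 3: 1953125
Level 4: 390625
Level 5: 78125
Level 6: 15625
Level 7: 3125
Level 8: 625
Level 9: 125
Level 10: 25
Level 11: 5
Level 12: 1

The root is level 0 and the size-1 base case is level 12 (the tree spans levels 0 through 12, i.e. 13 levels counting the root), so the depth is the number of divisions: log_5(244140625) = 12

The recursion tree depth is log_5(244140625) = 12. At each level, the problem size is divided by 5, so it takes 12 divisions to reduce to a base case of size 1. The algorithm makes 1 recursive call at each level.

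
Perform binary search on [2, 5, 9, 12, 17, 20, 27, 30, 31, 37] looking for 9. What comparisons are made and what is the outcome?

Binary search for 9 in [2, 5, 9, 12, 17, 20, 27, 30, 31, 37]:

lo=0, hi=9, mid=4, arr[mid]=17 -> 17 > 9, search left half
lo=0, hi=3, mid=1, arr[mid]=5 -> 5 < 9, search right half
lo=2, hi=3, mid=2, arr[mid]=9 -> Found target at index 2!

Binary search finds 9 at index 2 after 3 comparisons. The search repeatedly halves the search space by comparing with the middle element.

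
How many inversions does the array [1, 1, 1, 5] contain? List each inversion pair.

Finding inversions in [1, 1, 1, 5]:


Total inversions: 0

The array has 0 inversions. It is already sorted.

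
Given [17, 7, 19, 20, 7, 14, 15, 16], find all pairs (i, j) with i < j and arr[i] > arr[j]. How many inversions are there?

Finding inversions in [17, 7, 19, 20, 7, 14, 15, 16]:

(0, 1): arr[0]=17 > arr[1]=7
(0, 4): arr[0]=17 > arr[4]=7
(0, 5): arr[0]=17 > arr[5]=14
(0, 6): arr[0]=17 > arr[6]=15
(0, 7): arr[0]=17 > arr[7]=16
(2, 4): arr[2]=19 > arr[4]=7
(2, 5): arr[2]=19 > arr[5]=14
(2, 6): arr[2]=19 > arr[6]=15
(2, 7): arr[2]=19 > arr[7]=16
(3, 4): arr[3]=20 > arr[4]=7
(3, 5): arr[3]=20 > arr[5]=14
(3, 6): arr[3]=20 > arr[6]=15
(3, 7): arr[3]=20 > arr[7]=16

Total inversions: 13

The array has 13 inversion(s): (0,1), (0,4), (0,5), (0,6), (0,7), (2,4), (2,5), (2,6), (2,7), (3,4), (3,5), (3,6), (3,7). Each pair (i,j) satisfies i < j and arr[i] > arr[j].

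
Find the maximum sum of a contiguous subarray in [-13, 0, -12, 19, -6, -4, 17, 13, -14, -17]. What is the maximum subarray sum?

Using Kadane's algorithm on [-13, 0, -12, 19, -6, -4, 17, 13, -14, -17]:

Scanning through the array:
Position 1 (value 0): max_ending_here = 0, max_so_far = 0
Position 2 (value -12): max_ending_here = -12, max_so_far = 0
Position 3 (value 19): max_ending_here = 19, max_so_far = 19
Position 4 (value -6): max_ending_here = 13, max_so_far = 19
Position 5 (value -4): max_ending_here = 9, max_so_far = 19
Position 6 (value 17): max_ending_here = 26, max_so_far = 26
Position 7 (value 13): max_ending_here = 39, max_so_far = 39
Position 8 (value -14): max_ending_here = 25, max_so_far = 39
Position 9 (value -17): max_ending_here = 8, max_so_far = 39

Maximum subarray: [19, -6, -4, 17, 13]
Maximum sum: 39

The maximum subarray is [19, -6, -4, 17, 13] with sum 39. This subarray runs from index 3 to index 7.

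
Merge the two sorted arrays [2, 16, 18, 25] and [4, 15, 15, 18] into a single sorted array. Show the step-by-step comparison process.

Merging process:

Compare 2 vs 4: take 2 from left. Merged: [2]
Compare 16 vs 4: take 4 from right. Merged: [2, 4]
Compare 16 vs 15: take 15 from right. Merged: [2, 4, 15]
Compare 16 vs 15: take 15 from right. Merged: [2, 4, 15, 15]
Compare 16 vs 18: take 16 from left. Merged: [2, 4, 15, 15, 16]
Compare 18 vs 18: take 18 from left. Merged: [2, 4, 15, 15, 16, 18]
Compare 25 vs 18: take 18 from right. Merged: [2, 4, 15, 15, 16, 18, 18]
Append remaining from left: [25]. Merged: [2, 4, 15, 15, 16, 18, 18, 25]

Final merged array: [2, 4, 15, 15, 16, 18, 18, 25]
Total comparisons: 7

The merged array is [2, 4, 15, 15, 16, 18, 18, 25], requiring 7 comparisons. The merge step runs in O(n) time where n is the total number of elements.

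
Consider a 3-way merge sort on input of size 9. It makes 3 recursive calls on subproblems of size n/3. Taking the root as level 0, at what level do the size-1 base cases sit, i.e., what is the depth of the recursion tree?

For divide and conquer with division factor 3:

Problem sizes at each level:
Level 0: 9
Level 1: 3
Level 2: 1

The root is level 0 and the size-1 base case is level 2 (the tree spans levels 0 through 2, i.e. 3 levels counting the root), so the depth is the number of divisions: log_3(9) = 2

The recursion tree depth is log_3(9) = 2. At each level, the problem size is divided by 3, so it takes 2 divisions to reduce to a base case of size 1. The algorithm makes 3 recursive calls at each level.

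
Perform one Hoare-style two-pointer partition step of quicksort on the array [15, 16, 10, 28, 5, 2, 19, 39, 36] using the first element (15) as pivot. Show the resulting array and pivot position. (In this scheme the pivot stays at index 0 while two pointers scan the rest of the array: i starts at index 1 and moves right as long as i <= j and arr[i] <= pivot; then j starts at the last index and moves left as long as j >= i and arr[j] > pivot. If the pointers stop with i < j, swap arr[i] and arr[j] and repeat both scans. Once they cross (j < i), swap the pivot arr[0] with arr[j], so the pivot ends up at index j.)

Hoare-style two-pointer partition with pivot = 15:

Initial array: [15, 16, 10, 28, 5, 2, 19, 39, 36]

Pointers start at i = 1, j = 8.
i stops at index 1 (arr[1]=16 > 15), j stops at index 5 (arr[5]=2 <= 15): swap arr[1] and arr[5], array becomes [15, 2, 10, 28, 5, 16, 19, 39, 36]
i stops at index 3 (arr[3]=28 > 15), j stops at index 4 (arr[4]=5 <= 15): swap arr[3] and arr[4], array becomes [15, 2, 10, 5, 28, 16, 19, 39, 36]
i ends at 4, j ends at 3: the pointers have crossed (j < i), so scanning stops.

Swap pivot arr[0] with arr[3] to place pivot at position 3: [5, 2, 10, 15, 28, 16, 19, 39, 36]
Pivot position: 3

After partitioning with pivot 15, the array becomes [5, 2, 10, 15, 28, 16, 19, 39, 36]. The pivot is placed at index 3. All elements to the left of the pivot are <= 15, and all elements to the right are > 15.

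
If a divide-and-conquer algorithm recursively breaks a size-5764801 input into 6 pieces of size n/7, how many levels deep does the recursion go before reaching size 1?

For divide and conquer with division factor 7:

Problem sizes at each level:
Level 0: 5764801
Level 1: 823543
Level 2: 117649
Level 3: 16807
Level 4: 2401
Level 5: 343
Level 6: 49
Level 7: 7
Level 8: 1

The root is level 0 and the size-1 base case is level 8 (the tree spans levels 0 through 8, i.e. 9 levels counting the root), so the depth is the number of divisions: log_7(5764801) = 8

The recursion tree depth is log_7(5764801) = 8. At each level, the problem size is divided by 7, so it takes 8 divisions to reduce to a base case of size 1. The algorithm makes 6 recursive calls at each level.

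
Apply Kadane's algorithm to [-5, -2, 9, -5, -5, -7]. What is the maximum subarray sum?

Using Kadane's algorithm on [-5, -2, 9, -5, -5, -7]:

Scanning through the array:
Position 1 (value -2): max_ending_here = -2, max_so_far = -2
Position 2 (value 9): max_ending_here = 9, max_so_far = 9
Position 3 (value -5): max_ending_here = 4, max_so_far = 9
Position 4 (value -5): max_ending_here = -1, max_so_far = 9
Position 5 (value -7): max_ending_here = -7, max_so_far = 9

Maximum subarray: [9]
Maximum sum: 9

The maximum subarray is [9] with sum 9. This subarray runs from index 2 to index 2.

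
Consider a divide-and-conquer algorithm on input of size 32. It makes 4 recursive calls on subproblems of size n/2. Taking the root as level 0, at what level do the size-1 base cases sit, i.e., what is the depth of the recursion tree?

For divide and conquer with division factor 2:

Problem sizes at each level:
Level 0: 32
Level 1: 16
Level 2: 8
Level 3: 4
Level 4: 2
Level 5: 1

The root is level 0 and the size-1 base case is level 5 (the tree spans levels 0 through 5, i.e. 6 levels counting the root), so the depth is the number of divisions: log_2(32) = 5

The recursion tree depth is log_2(32) = 5. At each level, the problem size is divided by 2, so it takes 5 divisions to reduce to a base case of size 1. The algorithm makes 4 recursive calls at each level.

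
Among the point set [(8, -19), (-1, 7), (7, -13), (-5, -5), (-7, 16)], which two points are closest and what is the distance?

Computing all pairwise distances among 5 points:

d((8, -19), (-1, 7)) = 27.5136
d((8, -19), (7, -13)) = 6.0828 <-- minimum
d((8, -19), (-5, -5)) = 19.105
d((8, -19), (-7, 16)) = 38.0789
d((-1, 7), (7, -13)) = 21.5407
d((-1, 7), (-5, -5)) = 12.6491
d((-1, 7), (-7, 16)) = 10.8167
d((7, -13), (-5, -5)) = 14.4222
d((7, -13), (-7, 16)) = 32.2025
d((-5, -5), (-7, 16)) = 21.095

Closest pair: (8, -19) and (7, -13) with distance 6.0828

The closest pair is (8, -19) and (7, -13) with Euclidean distance 6.0828. For 5 points, brute-force pairwise comparison is shown above. For large n, the divide-and-conquer algorithm (sort by x, recurse on halves, check the dividing strip) achieves O(n log n).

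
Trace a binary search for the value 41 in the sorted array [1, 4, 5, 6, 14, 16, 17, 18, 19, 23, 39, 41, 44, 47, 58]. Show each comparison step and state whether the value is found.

Binary search for 41 in [1, 4, 5, 6, 14, 16, 17, 18, 19, 23, 39, 41, 44, 47, 58]:

lo=0, hi=14, mid=7, arr[mid]=18 -> 18 < 41, search right half
lo=8, hi=14, mid=11, arr[mid]=41 -> Found target at index 11!

Binary search finds 41 at index 11 after 2 comparisons. The search repeatedly halves the search space by comparing with the middle element.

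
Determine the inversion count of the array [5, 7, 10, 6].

Finding inversions in [5, 7, 10, 6]:

(1, 3): arr[1]=7 > arr[3]=6
(2, 3): arr[2]=10 > arr[3]=6

Total inversions: 2

The array has 2 inversion(s): (1,3), (2,3). Each pair (i,j) satisfies i < j and arr[i] > arr[j].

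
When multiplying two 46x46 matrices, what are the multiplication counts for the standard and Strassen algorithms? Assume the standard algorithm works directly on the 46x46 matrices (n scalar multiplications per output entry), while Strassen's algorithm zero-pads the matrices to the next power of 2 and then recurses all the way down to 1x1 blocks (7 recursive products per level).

Matrix multiplication for 46x46 matrices:

Strassen's algorithm requires power-of-2 dimensions. Pad 46x46 to 64x64 (next power of 2).

Standard algorithm: 46^3 = 97336 multiplications
Strassen's algorithm: 7^(log2(64)) = 7^6 = 117649 multiplications
Difference: 97336 - 117649 = -20313 (Strassen uses MORE here due to padding overhead — for small or just-over-power-of-2 n, padding can outweigh the per-level savings)

Standard: 97336 multiplications (46^3). Strassen: 117649 multiplications (7^6, after padding to 64x64). Strassen reduces 8 recursive multiplications to 7 at each level.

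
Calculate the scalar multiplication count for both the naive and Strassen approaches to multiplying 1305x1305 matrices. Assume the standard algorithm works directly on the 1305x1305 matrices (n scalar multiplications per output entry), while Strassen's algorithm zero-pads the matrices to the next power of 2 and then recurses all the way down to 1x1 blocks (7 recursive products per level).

Matrix multiplication for 1305x1305 matrices:

Strassen's algorithm requires power-of-2 dimensions. Pad 1305x1305 to 2048x2048 (next power of 2).

Standard algorithm: 1305^3 = 2222447625 multiplications
Strassen's algorithm: 7^(log2(2048)) = 7^11 = 1977326743 multiplications
Savings: 2222447625 - 1977326743 = 245120882 multiplications

Standard: 2222447625 multiplications (1305^3). Strassen: 1977326743 multiplications (7^11, after padding to 2048x2048). Strassen reduces 8 recursive multiplications to 7 at each level.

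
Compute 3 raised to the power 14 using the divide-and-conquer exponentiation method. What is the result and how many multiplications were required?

Computing 3^14 by squaring (build up from 3^1; each line after the first costs one multiplication):

3^1 = 3
3^2 = (3^1)^2 = 3^2 = 9
3^3 = 3 * 3^2 = 3 * 9 = 27
3^6 = (3^3)^2 = 27^2 = 729
3^7 = 3 * 3^6 = 3 * 729 = 2187
3^14 = (3^7)^2 = 2187^2 = 4782969

Result: 4782969
Multiplications needed: 5 (5 lines after 3^1)

3^14 = 4782969. Using exponentiation by squaring, this requires 5 multiplications. The key idea: if the exponent is even, square the half-power; if odd, multiply by the base once.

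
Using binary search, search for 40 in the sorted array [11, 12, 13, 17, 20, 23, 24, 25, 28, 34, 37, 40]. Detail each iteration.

Binary search for 40 in [11, 12, 13, 17, 20, 23, 24, 25, 28, 34, 37, 40]:

lo=0, hi=11, mid=5, arr[mid]=23 -> 23 < 40, search right half
lo=6, hi=11, mid=8, arr[mid]=28 -> 28 < 40, search right half
lo=9, hi=11, mid=10, arr[mid]=37 -> 37 < 40, search right half
lo=11, hi=11, mid=11, arr[mid]=40 -> Found target at index 11!

Binary search finds 40 at index 11 after 4 comparisons. The search repeatedly halves the search space by comparing with the middle element.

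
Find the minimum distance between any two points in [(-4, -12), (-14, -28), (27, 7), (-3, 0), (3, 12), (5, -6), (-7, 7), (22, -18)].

Computing all pairwise distances among 8 points:

d((-4, -12), (-14, -28)) = 18.868
d((-4, -12), (27, 7)) = 36.3593
d((-4, -12), (-3, 0)) = 12.0416
d((-4, -12), (3, 12)) = 25.0
d((-4, -12), (5, -6)) = 10.8167
d((-4, -12), (-7, 7)) = 19.2354
d((-4, -12), (22, -18)) = 26.6833
d((-14, -28), (27, 7)) = 53.9073
d((-14, -28), (-3, 0)) = 30.0832
d((-14, -28), (3, 12)) = 43.4626
d((-14, -28), (5, -6)) = 29.0689
d((-14, -28), (-7, 7)) = 35.6931
d((-14, -28), (22, -18)) = 37.3631
d((27, 7), (-3, 0)) = 30.8058
d((27, 7), (3, 12)) = 24.5153
d((27, 7), (5, -6)) = 25.5539
d((27, 7), (-7, 7)) = 34.0
d((27, 7), (22, -18)) = 25.4951
d((-3, 0), (3, 12)) = 13.4164
d((-3, 0), (5, -6)) = 10.0
d((-3, 0), (-7, 7)) = 8.0623 <-- minimum
d((-3, 0), (22, -18)) = 30.8058
d((3, 12), (5, -6)) = 18.1108
d((3, 12), (-7, 7)) = 11.1803
d((3, 12), (22, -18)) = 35.5106
d((5, -6), (-7, 7)) = 17.6918
d((5, -6), (22, -18)) = 20.8087
d((-7, 7), (22, -18)) = 38.2884

Closest pair: (-3, 0) and (-7, 7) with distance 8.0623

The closest pair is (-3, 0) and (-7, 7) with Euclidean distance 8.0623. For 8 points, brute-force pairwise comparison is shown above. For large n, the divide-and-conquer algorithm (sort by x, recurse on halves, check the dividing strip) achieves O(n log n).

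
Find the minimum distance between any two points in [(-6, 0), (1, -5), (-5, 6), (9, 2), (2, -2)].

Computing all pairwise distances among 5 points:

d((-6, 0), (1, -5)) = 8.6023
d((-6, 0), (-5, 6)) = 6.0828
d((-6, 0), (9, 2)) = 15.1327
d((-6, 0), (2, -2)) = 8.2462
d((1, -5), (-5, 6)) = 12.53
d((1, -5), (9, 2)) = 10.6301
d((1, -5), (2, -2)) = 3.1623 <-- minimum
d((-5, 6), (9, 2)) = 14.5602
d((-5, 6), (2, -2)) = 10.6301
d((9, 2), (2, -2)) = 8.0623

Closest pair: (1, -5) and (2, -2) with distance 3.1623

The closest pair is (1, -5) and (2, -2) with Euclidean distance 3.1623. For 5 points, brute-force pairwise comparison is shown above. For large n, the divide-and-conquer algorithm (sort by x, recurse on halves, check the dividing strip) achieves O(n log n).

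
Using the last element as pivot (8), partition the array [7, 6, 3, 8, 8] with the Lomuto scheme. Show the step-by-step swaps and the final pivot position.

Lomuto partition with pivot = 8:

Initial array: [7, 6, 3, 8, 8]

arr[0]=7 <= 8: swap with position 0, array becomes [7, 6, 3, 8, 8]
arr[1]=6 <= 8: swap with position 1, array becomes [7, 6, 3, 8, 8]
arr[2]=3 <= 8: swap with position 2, array becomes [7, 6, 3, 8, 8]
arr[3]=8 <= 8: swap with position 3, array becomes [7, 6, 3, 8, 8]

Place pivot at position 4: [7, 6, 3, 8, 8]
Pivot position: 4

After partitioning with pivot 8, the array becomes [7, 6, 3, 8, 8]. The pivot is placed at index 4. All elements to the left of the pivot are <= 8, and all elements to the right are > 8.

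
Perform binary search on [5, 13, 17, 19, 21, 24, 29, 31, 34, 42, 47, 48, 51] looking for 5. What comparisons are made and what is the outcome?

Binary search for 5 in [5, 13, 17, 19, 21, 24, 29, 31, 34, 42, 47, 48, 51]:

lo=0, hi=12, mid=6, arr[mid]=29 -> 29 > 5, search left half
lo=0, hi=5, mid=2, arr[mid]=17 -> 17 > 5, search left half
lo=0, hi=1, mid=0, arr[mid]=5 -> Found target at index 0!

Binary search finds 5 at index 0 after 3 comparisons. The search repeatedly halves the search space by comparing with the middle element.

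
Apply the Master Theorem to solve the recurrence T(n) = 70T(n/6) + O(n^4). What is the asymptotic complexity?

Master Theorem for T(n) = 70T(n/6) + O(n^4):

a = 70, b = 6, c = 4
log_b(a) = log_6(70) = 2.3711

Case 3: c = 4 > log_6(70) = 2.3711
T(n) = O(n^4) = O(n^4)

For T(n) = 70T(n/6) + O(n^4): log_6(70) = 2.3711. This is Case 3 of the Master Theorem (c > log_b(a), work dominated by root), giving O(n^4).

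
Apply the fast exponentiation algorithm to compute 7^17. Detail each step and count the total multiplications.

Computing 7^17 by squaring (build up from 7^1; each line after the first costs one multiplication):

7^1 = 7
7^2 = (7^1)^2 = 7^2 = 49
7^4 = (7^2)^2 = 49^2 = 2401
7^8 = (7^4)^2 = 2401^2 = 5764801
7^16 = (7^8)^2 = 5764801^2 = 33232930569601
7^17 = 7 * 7^16 = 7 * 33232930569601 = 232630513987207

Result: 232630513987207
Multiplications needed: 5 (5 lines after 7^1)

7^17 = 232630513987207. Using exponentiation by squaring, this requires 5 multiplications. The key idea: if the exponent is even, square the half-power; if odd, multiply by the base once.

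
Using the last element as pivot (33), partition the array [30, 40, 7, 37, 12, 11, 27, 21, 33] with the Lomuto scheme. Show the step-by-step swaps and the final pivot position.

Lomuto partition with pivot = 33:

Initial array: [30, 40, 7, 37, 12, 11, 27, 21, 33]

arr[0]=30 <= 33: swap with position 0, array becomes [30, 40, 7, 37, 12, 11, 27, 21, 33]
arr[1]=40 > 33: no swap
arr[2]=7 <= 33: swap with position 1, array becomes [30, 7, 40, 37, 12, 11, 27, 21, 33]
arr[3]=37 > 33: no swap
arr[4]=12 <= 33: swap with position 2, array becomes [30, 7, 12, 37, 40, 11, 27, 21, 33]
arr[5]=11 <= 33: swap with position 3, array becomes [30, 7, 12, 11, 40, 37, 27, 21, 33]
arr[6]=27 <= 33: swap with position 4, array becomes [30, 7, 12, 11, 27, 37, 40, 21, 33]
arr[7]=21 <= 33: swap with position 5, array becomes [30, 7, 12, 11, 27, 21, 40, 37, 33]

Place pivot at position 6: [30, 7, 12, 11, 27, 21, 33, 37, 40]
Pivot position: 6

After partitioning with pivot 33, the array becomes [30, 7, 12, 11, 27, 21, 33, 37, 40]. The pivot is placed at index 6. All elements to the left of the pivot are <= 33, and all elements to the right are > 33.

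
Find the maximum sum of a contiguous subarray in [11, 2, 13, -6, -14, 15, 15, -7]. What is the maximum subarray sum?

Using Kadane's algorithm on [11, 2, 13, -6, -14, 15, 15, -7]:

Scanning through the array:
Position 1 (value 2): max_ending_here = 13, max_so_far = 13
Position 2 (value 13): max_ending_here = 26, max_so_far = 26
Position 3 (value -6): max_ending_here = 20, max_so_far = 26
Position 4 (value -14): max_ending_here = 6, max_so_far = 26
Position 5 (value 15): max_ending_here = 21, max_so_far = 26
Position 6 (value 15): max_ending_here = 36, max_so_far = 36
Position 7 (value -7): max_ending_here = 29, max_so_far = 36

Maximum subarray: [11, 2, 13, -6, -14, 15, 15]
Maximum sum: 36

The maximum subarray is [11, 2, 13, -6, -14, 15, 15] with sum 36. This subarray runs from index 0 to index 6.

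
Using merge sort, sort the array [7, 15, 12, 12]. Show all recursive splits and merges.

Merge sort trace:

Split: [7, 15, 12, 12] -> [7, 15] and [12, 12]
  Split: [7, 15] -> [7] and [15]
  Merge: [7] + [15] -> [7, 15]
  Split: [12, 12] -> [12] and [12]
  Merge: [12] + [12] -> [12, 12]
Merge: [7, 15] + [12, 12] -> [7, 12, 12, 15]

Final sorted array: [7, 12, 12, 15]

The merge sort proceeds by recursively splitting the array and merging sorted halves.
After all merges, the sorted array is [7, 12, 12, 15].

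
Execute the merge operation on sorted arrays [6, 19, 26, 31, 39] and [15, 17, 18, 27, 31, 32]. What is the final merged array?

Merging process:

Compare 6 vs 15: take 6 from left. Merged: [6]
Compare 19 vs 15: take 15 from right. Merged: [6, 15]
Compare 19 vs 17: take 17 from right. Merged: [6, 15, 17]
Compare 19 vs 18: take 18 from right. Merged: [6, 15, 17, 18]
Compare 19 vs 27: take 19 from left. Merged: [6, 15, 17, 18, 19]
Compare 26 vs 27: take 26 from left. Merged: [6, 15, 17, 18, 19, 26]
Compare 31 vs 27: take 27 from right. Merged: [6, 15, 17, 18, 19, 26, 27]
Compare 31 vs 31: take 31 from left. Merged: [6, 15, 17, 18, 19, 26, 27, 31]
Compare 39 vs 31: take 31 from right. Merged: [6, 15, 17, 18, 19, 26, 27, 31, 31]
Compare 39 vs 32: take 32 from right. Merged: [6, 15, 17, 18, 19, 26, 27, 31, 31, 32]
Append remaining from left: [39]. Merged: [6, 15, 17, 18, 19, 26, 27, 31, 31, 32, 39]

Final merged array: [6, 15, 17, 18, 19, 26, 27, 31, 31, 32, 39]
Total comparisons: 10

The merged array is [6, 15, 17, 18, 19, 26, 27, 31, 31, 32, 39], requiring 10 comparisons. The merge step runs in O(n) time where n is the total number of elements.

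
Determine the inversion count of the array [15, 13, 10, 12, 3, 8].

Finding inversions in [15, 13, 10, 12, 3, 8]:

(0, 1): arr[0]=15 > arr[1]=13
(0, 2): arr[0]=15 > arr[2]=10
(0, 3): arr[0]=15 > arr[3]=12
(0, 4): arr[0]=15 > arr[4]=3
(0, 5): arr[0]=15 > arr[5]=8
(1, 2): arr[1]=13 > arr[2]=10
(1, 3): arr[1]=13 > arr[3]=12
(1, 4): arr[1]=13 > arr[4]=3
(1, 5): arr[1]=13 > arr[5]=8
(2, 4): arr[2]=10 > arr[4]=3
(2, 5): arr[2]=10 > arr[5]=8
(3, 4): arr[3]=12 > arr[4]=3
(3, 5): arr[3]=12 > arr[5]=8

Total inversions: 13

The array has 13 inversion(s): (0,1), (0,2), (0,3), (0,4), (0,5), (1,2), (1,3), (1,4), (1,5), (2,4), (2,5), (3,4), (3,5). Each pair (i,j) satisfies i < j and arr[i] > arr[j].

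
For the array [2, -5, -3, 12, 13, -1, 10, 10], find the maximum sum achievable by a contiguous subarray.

Using Kadane's algorithm on [2, -5, -3, 12, 13, -1, 10, 10]:

Scanning through the array:
Position 1 (value -5): max_ending_here = -3, max_so_far = 2
Position 2 (value -3): max_ending_here = -3, max_so_far = 2
Position 3 (value 12): max_ending_here = 12, max_so_far = 12
Position 4 (value 13): max_ending_here = 25, max_so_far = 25
Position 5 (value -1): max_ending_here = 24, max_so_far = 25
Position 6 (value 10): max_ending_here = 34, max_so_far = 34
Position 7 (value 10): max_ending_here = 44, max_so_far = 44

Maximum subarray: [12, 13, -1, 10, 10]
Maximum sum: 44

The maximum subarray is [12, 13, -1, 10, 10] with sum 44. This subarray runs from index 3 to index 7.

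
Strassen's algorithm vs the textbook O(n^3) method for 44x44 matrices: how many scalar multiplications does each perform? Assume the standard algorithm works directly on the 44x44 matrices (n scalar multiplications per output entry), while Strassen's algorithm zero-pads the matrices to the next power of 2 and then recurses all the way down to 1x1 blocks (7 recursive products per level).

Matrix multiplication for 44x44 matrices:

Strassen's algorithm requires power-of-2 dimensions. Pad 44x44 to 64x64 (next power of 2).

Standard algorithm: 44^3 = 85184 multiplications
Strassen's algorithm: 7^(log2(64)) = 7^6 = 117649 multiplications
Difference: 85184 - 117649 = -32465 (Strassen uses MORE here due to padding overhead — for small or just-over-power-of-2 n, padding can outweigh the per-level savings)

Standard: 85184 multiplications (44^3). Strassen: 117649 multiplications (7^6, after padding to 64x64). Strassen reduces 8 recursive multiplications to 7 at each level.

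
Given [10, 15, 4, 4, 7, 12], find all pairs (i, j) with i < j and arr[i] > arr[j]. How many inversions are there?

Finding inversions in [10, 15, 4, 4, 7, 12]:

(0, 2): arr[0]=10 > arr[2]=4
(0, 3): arr[0]=10 > arr[3]=4
(0, 4): arr[0]=10 > arr[4]=7
(1, 2): arr[1]=15 > arr[2]=4
(1, 3): arr[1]=15 > arr[3]=4
(1, 4): arr[1]=15 > arr[4]=7
(1, 5): arr[1]=15 > arr[5]=12

Total inversions: 7

The array has 7 inversion(s): (0,2), (0,3), (0,4), (1,2), (1,3), (1,4), (1,5). Each pair (i,j) satisfies i < j and arr[i] > arr[j].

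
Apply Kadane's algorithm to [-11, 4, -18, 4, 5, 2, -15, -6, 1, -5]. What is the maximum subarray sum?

Using Kadane's algorithm on [-11, 4, -18, 4, 5, 2, -15, -6, 1, -5]:

Scanning through the array:
Position 1 (value 4): max_ending_here = 4, max_so_far = 4
Position 2 (value -18): max_ending_here = -14, max_so_far = 4
Position 3 (value 4): max_ending_here = 4, max_so_far = 4
Position 4 (value 5): max_ending_here = 9, max_so_far = 9
Position 5 (value 2): max_ending_here = 11, max_so_far = 11
Position 6 (value -15): max_ending_here = -4, max_so_far = 11
Position 7 (value -6): max_ending_here = -6, max_so_far = 11
Position 8 (value 1): max_ending_here = 1, max_so_far = 11
Position 9 (value -5): max_ending_here = -4, max_so_far = 11

Maximum subarray: [4, 5, 2]
Maximum sum: 11

The maximum subarray is [4, 5, 2] with sum 11. This subarray runs from index 3 to index 5.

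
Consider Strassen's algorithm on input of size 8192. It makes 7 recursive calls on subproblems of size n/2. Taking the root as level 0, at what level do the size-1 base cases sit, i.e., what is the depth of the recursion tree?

For divide and conquer with division factor 2:

Problem sizes at each level:
Level 0: 8192
Level 1: 4096
Level 2: 2048
Level 3: 1024
Level 4: 512
Level 5: 256
Level 6: 128
Level 7: 64
Level 8: 32
Level 9: 16
Level 10: 8
Level 11: 4
Level 12: 2
Level 13: 1

The root is level 0 and the size-1 base case is level 13 (the tree spans levels 0 through 13, i.e. 14 levels counting the root), so the depth is the number of divisions: log_2(8192) = 13

The recursion tree depth is log_2(8192) = 13. At each level, the problem size is divided by 2, so it takes 13 divisions to reduce to a base case of size 1. The algorithm makes 7 recursive calls at each level.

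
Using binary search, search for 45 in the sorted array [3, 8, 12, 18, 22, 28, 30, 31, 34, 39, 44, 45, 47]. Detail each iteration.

Binary search for 45 in [3, 8, 12, 18, 22, 28, 30, 31, 34, 39, 44, 45, 47]:

lo=0, hi=12, mid=6, arr[mid]=30 -> 30 < 45, search right half
lo=7, hi=12, mid=9, arr[mid]=39 -> 39 < 45, search right half
lo=10, hi=12, mid=11, arr[mid]=45 -> Found target at index 11!

Binary search finds 45 at index 11 after 3 comparisons. The search repeatedly halves the search space by comparing with the middle element.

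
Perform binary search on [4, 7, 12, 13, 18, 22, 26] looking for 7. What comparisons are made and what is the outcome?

Binary search for 7 in [4, 7, 12, 13, 18, 22, 26]:

lo=0, hi=6, mid=3, arr[mid]=13 -> 13 > 7, search left half
lo=0, hi=2, mid=1, arr[mid]=7 -> Found target at index 1!

Binary search finds 7 at index 1 after 2 comparisons. The search repeatedly halves the search space by comparing with the middle element.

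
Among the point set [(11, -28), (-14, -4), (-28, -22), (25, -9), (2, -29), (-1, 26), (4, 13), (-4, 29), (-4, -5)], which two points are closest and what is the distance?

Computing all pairwise distances among 9 points:

d((11, -28), (-14, -4)) = 34.6554
d((11, -28), (-28, -22)) = 39.4588
d((11, -28), (25, -9)) = 23.6008
d((11, -28), (2, -29)) = 9.0554
d((11, -28), (-1, 26)) = 55.3173
d((11, -28), (4, 13)) = 41.5933
d((11, -28), (-4, 29)) = 58.9406
d((11, -28), (-4, -5)) = 27.4591
d((-14, -4), (-28, -22)) = 22.8035
d((-14, -4), (25, -9)) = 39.3192
d((-14, -4), (2, -29)) = 29.6816
d((-14, -4), (-1, 26)) = 32.6956
d((-14, -4), (4, 13)) = 24.7588
d((-14, -4), (-4, 29)) = 34.4819
d((-14, -4), (-4, -5)) = 10.0499
d((-28, -22), (25, -9)) = 54.5711
d((-28, -22), (2, -29)) = 30.8058
d((-28, -22), (-1, 26)) = 55.0727
d((-28, -22), (4, 13)) = 47.4236
d((-28, -22), (-4, 29)) = 56.3649
d((-28, -22), (-4, -5)) = 29.4109
d((25, -9), (2, -29)) = 30.4795
d((25, -9), (-1, 26)) = 43.6005
d((25, -9), (4, 13)) = 30.4138
d((25, -9), (-4, 29)) = 47.8017
d((25, -9), (-4, -5)) = 29.2746
d((2, -29), (-1, 26)) = 55.0818
d((2, -29), (4, 13)) = 42.0476
d((2, -29), (-4, 29)) = 58.3095
d((2, -29), (-4, -5)) = 24.7386
d((-1, 26), (4, 13)) = 13.9284
d((-1, 26), (-4, 29)) = 4.2426 <-- minimum
d((-1, 26), (-4, -5)) = 31.1448
d((4, 13), (-4, 29)) = 17.8885
d((4, 13), (-4, -5)) = 19.6977
d((-4, 29), (-4, -5)) = 34.0

Closest pair: (-1, 26) and (-4, 29) with distance 4.2426

The closest pair is (-1, 26) and (-4, 29) with Euclidean distance 4.2426. For 9 points, brute-force pairwise comparison is shown above. For large n, the divide-and-conquer algorithm (sort by x, recurse on halves, check the dividing strip) achieves O(n log n).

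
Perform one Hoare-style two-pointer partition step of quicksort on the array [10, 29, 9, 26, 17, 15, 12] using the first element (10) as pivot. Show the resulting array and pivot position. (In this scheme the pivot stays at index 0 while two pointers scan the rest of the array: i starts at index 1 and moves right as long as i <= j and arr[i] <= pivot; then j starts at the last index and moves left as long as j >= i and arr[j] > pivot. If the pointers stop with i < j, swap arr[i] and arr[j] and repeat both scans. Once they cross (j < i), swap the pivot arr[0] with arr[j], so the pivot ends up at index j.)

Hoare-style two-pointer partition with pivot = 10:

Initial array: [10, 29, 9, 26, 17, 15, 12]

Pointers start at i = 1, j = 6.
i stops at index 1 (arr[1]=29 > 10), j stops at index 2 (arr[2]=9 <= 10): swap arr[1] and arr[2], array becomes [10, 9, 29, 26, 17, 15, 12]
i ends at 2, j ends at 1: the pointers have crossed (j < i), so scanning stops.

Swap pivot arr[0] with arr[1] to place pivot at position 1: [9, 10, 29, 26, 17, 15, 12]
Pivot position: 1

After partitioning with pivot 10, the array becomes [9, 10, 29, 26, 17, 15, 12]. The pivot is placed at index 1. All elements to the left of the pivot are <= 10, and all elements to the right are > 10.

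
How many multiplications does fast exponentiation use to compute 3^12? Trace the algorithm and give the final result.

Computing 3^12 by squaring (build up from 3^1; each line after the first costs one multiplication):

3^1 = 3
3^2 = (3^1)^2 = 3^2 = 9
3^3 = 3 * 3^2 = 3 * 9 = 27
3^6 = (3^3)^2 = 27^2 = 729
3^12 = (3^6)^2 = 729^2 = 531441

Result: 531441
Multiplications needed: 4 (4 lines after 3^1)

3^12 = 531441. Using exponentiation by squaring, this requires 4 multiplications. The key idea: if the exponent is even, square the half-power; if odd, multiply by the base once.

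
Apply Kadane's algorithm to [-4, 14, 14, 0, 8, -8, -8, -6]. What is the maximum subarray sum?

Using Kadane's algorithm on [-4, 14, 14, 0, 8, -8, -8, -6]:

Scanning through the array:
Position 1 (value 14): max_ending_here = 14, max_so_far = 14
Position 2 (value 14): max_ending_here = 28, max_so_far = 28
Position 3 (value 0): max_ending_here = 28, max_so_far = 28
Position 4 (value 8): max_ending_here = 36, max_so_far = 36
Position 5 (value -8): max_ending_here = 28, max_so_far = 36
Position 6 (value -8): max_ending_here = 20, max_so_far = 36
Position 7 (value -6): max_ending_here = 14, max_so_far = 36

Maximum subarray: [14, 14, 0, 8]
Maximum sum: 36

The maximum subarray is [14, 14, 0, 8] with sum 36. This subarray runs from index 1 to index 4.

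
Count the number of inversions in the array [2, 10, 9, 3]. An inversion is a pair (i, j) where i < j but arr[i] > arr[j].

Finding inversions in [2, 10, 9, 3]:

(1, 2): arr[1]=10 > arr[2]=9
(1, 3): arr[1]=10 > arr[3]=3
(2, 3): arr[2]=9 > arr[3]=3

Total inversions: 3

The array has 3 inversion(s): (1,2), (1,3), (2,3). Each pair (i,j) satisfies i < j and arr[i] > arr[j].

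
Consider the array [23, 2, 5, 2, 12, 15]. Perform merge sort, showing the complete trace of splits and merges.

Merge sort trace:

Split: [23, 2, 5, 2, 12, 15] -> [23, 2, 5] and [2, 12, 15]
  Split: [23, 2, 5] -> [23] and [2, 5]
    Split: [2, 5] -> [2] and [5]
    Merge: [2] + [5] -> [2, 5]
  Merge: [23] + [2, 5] -> [2, 5, 23]
  Split: [2, 12, 15] -> [2] and [12, 15]
    Split: [12, 15] -> [12] and [15]
    Merge: [12] + [15] -> [12, 15]
  Merge: [2] + [12, 15] -> [2, 12, 15]
Merge: [2, 5, 23] + [2, 12, 15] -> [2, 2, 5, 12, 15, 23]

Final sorted array: [2, 2, 5, 12, 15, 23]

The merge sort proceeds by recursively splitting the array and merging sorted halves.
After all merges, the sorted array is [2, 2, 5, 12, 15, 23].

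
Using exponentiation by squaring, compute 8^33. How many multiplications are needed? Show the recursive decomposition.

Computing 8^33 by squaring (build up from 8^1; each line after the first costs one multiplication):

8^1 = 8
8^2 = (8^1)^2 = 8^2 = 64
8^4 = (8^2)^2 = 64^2 = 4096
8^8 = (8^4)^2 = 4096^2 = 16777216
8^16 = (8^8)^2 = 16777216^2 = 281474976710656
8^32 = (8^16)^2 = 281474976710656^2 = 79228162514264337593543950336
8^33 = 8 * 8^32 = 8 * 79228162514264337593543950336 = 633825300114114700748351602688

Result: 633825300114114700748351602688
Multiplications needed: 6 (6 lines after 8^1)

8^33 = 633825300114114700748351602688. Using exponentiation by squaring, this requires 6 multiplications. The key idea: if the exponent is even, square the half-power; if odd, multiply by the base once.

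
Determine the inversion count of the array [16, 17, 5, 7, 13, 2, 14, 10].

Finding inversions in [16, 17, 5, 7, 13, 2, 14, 10]:

(0, 2): arr[0]=16 > arr[2]=5
(0, 3): arr[0]=16 > arr[3]=7
(0, 4): arr[0]=16 > arr[4]=13
(0, 5): arr[0]=16 > arr[5]=2
(0, 6): arr[0]=16 > arr[6]=14
(0, 7): arr[0]=16 > arr[7]=10
(1, 2): arr[1]=17 > arr[2]=5
(1, 3): arr[1]=17 > arr[3]=7
(1, 4): arr[1]=17 > arr[4]=13
(1, 5): arr[1]=17 > arr[5]=2
(1, 6): arr[1]=17 > arr[6]=14
(1, 7): arr[1]=17 > arr[7]=10
(2, 5): arr[2]=5 > arr[5]=2
(3, 5): arr[3]=7 > arr[5]=2
(4, 5): arr[4]=13 > arr[5]=2
(4, 7): arr[4]=13 > arr[7]=10
(6, 7): arr[6]=14 > arr[7]=10

Total inversions: 17

The array has 17 inversion(s): (0,2), (0,3), (0,4), (0,5), (0,6), (0,7), (1,2), (1,3), (1,4), (1,5), (1,6), (1,7), (2,5), (3,5), (4,5), (4,7), (6,7). Each pair (i,j) satisfies i < j and arr[i] > arr[j].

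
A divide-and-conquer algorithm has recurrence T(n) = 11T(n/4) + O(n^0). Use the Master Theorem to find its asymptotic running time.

Master Theorem for T(n) = 11T(n/4) + O(n^0):

a = 11, b = 4, c = 0
log_b(a) = log_4(11) = 1.7297

Case 1: c = 0 < log_4(11) = 1.7297
T(n) = O(n^(log_4 11))

For T(n) = 11T(n/4) + O(n^0): log_4(11) = 1.7297. This is Case 1 of the Master Theorem (c < log_b(a), work dominated by leaves), giving O(n^(log_4 11)).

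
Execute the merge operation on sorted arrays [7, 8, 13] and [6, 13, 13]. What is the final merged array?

Merging process:

Compare 7 vs 6: take 6 from right. Merged: [6]
Compare 7 vs 13: take 7 from left. Merged: [6, 7]
Compare 8 vs 13: take 8 from left. Merged: [6, 7, 8]
Compare 13 vs 13: take 13 from left. Merged: [6, 7, 8, 13]
Append remaining from right: [13, 13]. Merged: [6, 7, 8, 13, 13, 13]

Final merged array: [6, 7, 8, 13, 13, 13]
Total comparisons: 4

The merged array is [6, 7, 8, 13, 13, 13], requiring 4 comparisons. The merge step runs in O(n) time where n is the total number of elements.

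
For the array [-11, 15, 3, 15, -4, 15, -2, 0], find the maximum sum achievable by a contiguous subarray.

Using Kadane's algorithm on [-11, 15, 3, 15, -4, 15, -2, 0]:

Scanning through the array:
Position 1 (value 15): max_ending_here = 15, max_so_far = 15
Position 2 (value 3): max_ending_here = 18, max_so_far = 18
Position 3 (value 15): max_ending_here = 33, max_so_far = 33
Position 4 (value -4): max_ending_here = 29, max_so_far = 33
Position 5 (value 15): max_ending_here = 44, max_so_far = 44
Position 6 (value -2): max_ending_here = 42, max_so_far = 44
Position 7 (value 0): max_ending_here = 42, max_so_far = 44

Maximum subarray: [15, 3, 15, -4, 15]
Maximum sum: 44

The maximum subarray is [15, 3, 15, -4, 15] with sum 44. This subarray runs from index 1 to index 5.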